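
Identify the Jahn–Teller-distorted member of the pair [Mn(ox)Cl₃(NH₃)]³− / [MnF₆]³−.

[Mn(ox)Cl₃(NH₃)]³−: Each oxalate is −2; each chloride is −1; ammonia is neutral; balancing the −3 overall charge requires Mn(II). Manganese is a group-7 element; Mn(II) is therefore d⁵. Chloride and oxalate are weak-field ligands for a first-row metal, so the complex is high-spin. The d⁵ configuration leaves the e_g set evenly filled (or empty) — no strong Jahn–Teller driving force.
[MnF₆]³−: Each fluoride is −1; balancing the −3 overall charge requires Mn(III). Mn sits in group 7, so the d-electron count is 7 − 3 = 4. Fluoride is a weak-field ligand for a first-row metal, so the complex is high-spin. The t₂g³e_g¹ (high-spin) configuration has an unevenly filled e_g set; the Jahn–Teller theorem predicts a tetragonal distortion (typically axial elongation) to lift the degeneracy.

[MnF₆]³−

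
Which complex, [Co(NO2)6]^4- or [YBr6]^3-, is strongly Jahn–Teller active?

[Co(NO2)6]^4-: Summing ligand charges against the −4 overall charge gives an oxidation state of +2 for cobalt. Co sits in group 9, so the d-electron count is 9 − 2 = 7. Nitro (N-bound nitrite) is a strong-field ligand (high in the spectrochemical series) for a first-row metal, so the complex is low-spin. The t₂g⁶e_g¹ (low-spin) configuration has an unevenly filled e_g set; the Jahn–Teller theorem predicts a tetragonal distortion (typically axial elongation) to lift the degeneracy.
[YBr6]^3-: Ligand charges: each bromide is −1. With an overall charge of −3 the yttrium centre must be in the +3 oxidation state. Y sits in group 3, so the d-electron count is 3 − 3 = 0. The d⁰ configuration leaves the e_g set evenly filled (or empty) — no strong Jahn–Teller driving force.

[Co(NO2)6]^4-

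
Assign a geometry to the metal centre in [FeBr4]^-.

Summing ligand charges against the −1 overall charge gives an oxidation state of +3 for iron.
Group 8 minus oxidation state 3 gives a d⁵ configuration.
With 4 monodentate ligands the coordination number is 4.
Bromide is a weak-field ligand.
A high-spin d⁵ ion has zero CFSE in either geometry, so four ligands adopt the sterically favoured tetrahedral geometry.

tetrahedral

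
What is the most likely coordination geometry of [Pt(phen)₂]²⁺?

square planar

1,10-phenanthroline is neutral; balancing the +2 overall charge requires Pt(II).
Platinum is a group-10 element; Pt(II) is therefore d⁸.
Counting donor atoms: 2×1,10-phenanthroline (bidentate) → 4 donors. Coordination number = 4.
A 5d d⁸ ion has a large crystal-field splitting; square planar leaves the high-energy d_{x²−y²} orbital empty and maximises CFSE.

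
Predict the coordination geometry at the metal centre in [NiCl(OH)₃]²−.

tetrahedral

Ligand charges: each chloride is −1; each hydroxide is −1. With an overall charge of −2 the nickel centre must be in the +2 oxidation state.
Ni sits in group 10, so the d-electron count is 10 − 2 = 8.
With 4 monodentate ligands the coordination number is 4.
Chloride and hydroxide are weak-field ligands.
With weak-field ligands the CFSE gain from square planar is small, so a 3d d⁸ ion takes the sterically preferred tetrahedral geometry.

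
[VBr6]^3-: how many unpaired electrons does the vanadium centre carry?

2 unpaired electrons

Each bromide is −1; balancing the −3 overall charge requires V(III).
Group 5 minus oxidation state 3 gives a d² configuration.
In an octahedral field the d² configuration is t₂g²e_g⁰ (only one arrangement possible), giving 2 unpaired electrons.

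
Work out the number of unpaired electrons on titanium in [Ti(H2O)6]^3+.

Summing ligand charges against the +3 overall charge gives an oxidation state of +3 for titanium.
Titanium is a group-4 element; Ti(III) is therefore d¹.
In an octahedral field the d¹ configuration is t₂g¹e_g⁰ (only one arrangement possible), giving 1 unpaired electron.

1 unpaired electron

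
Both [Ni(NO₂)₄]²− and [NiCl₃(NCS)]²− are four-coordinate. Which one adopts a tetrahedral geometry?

For [Ni(NO₂)₄]²−: Summing ligand charges against the −2 overall charge gives an oxidation state of +2 for nickel. Group 10 minus oxidation state 2 gives a d⁸ configuration. Nitro (N-bound nitrite) is a strong-field ligand (high in the spectrochemical series). A 3d d⁸ ion with strong-field ligands gains enough CFSE to favour square planar over tetrahedral. → square planar.
For [NiCl₃(NCS)]²−: Summing ligand charges against the −2 overall charge gives an oxidation state of +2 for nickel. Group 10 minus oxidation state 2 gives a d⁸ configuration. Chloride and isothiocyanate are weak-field ligands. With weak-field ligands the CFSE gain from square planar is small, so a 3d d⁸ ion takes the sterically preferred tetrahedral geometry. → tetrahedral.

[NiCl₃(NCS)]²−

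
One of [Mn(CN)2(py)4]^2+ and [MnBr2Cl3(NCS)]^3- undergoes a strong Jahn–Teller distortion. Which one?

[MnBr2Cl3(NCS)]^3-

[Mn(CN)2(py)4]^2+: Each cyanide is −1; pyridine is neutral; balancing the +2 overall charge requires Mn(IV). Mn sits in group 7, so the d-electron count is 7 − 4 = 3. The d³ configuration leaves the e_g set evenly filled (or empty) — no strong Jahn–Teller driving force.
[MnBr2Cl3(NCS)]^3-: Ligand charges: each bromide is −1; each chloride is −1; each isothiocyanate is −1. With an overall charge of −3 the manganese centre must be in the +3 oxidation state. Manganese is a group-7 element; Mn(III) is therefore d⁴. Bromide, chloride, and isothiocyanate are weak-field ligands for a first-row metal, so the complex is high-spin. The t₂g³e_g¹ (high-spin) configuration has an unevenly filled e_g set; the Jahn–Teller theorem predicts a tetragonal distortion (typically axial elongation) to lift the degeneracy.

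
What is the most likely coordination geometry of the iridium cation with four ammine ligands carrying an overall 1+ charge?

Ammonia is neutral; balancing the +1 overall charge requires Ir(I).
Group 9 minus oxidation state 1 gives a d⁸ configuration.
With 4 monodentate ligands the coordination number is 4.
A 5d d⁸ ion has a large crystal-field splitting; square planar leaves the high-energy d_{x²−y²} orbital empty and maximises CFSE.

square planar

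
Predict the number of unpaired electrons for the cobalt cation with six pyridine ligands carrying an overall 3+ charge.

0

Summing ligand charges against the +3 overall charge gives an oxidation state of +3 for cobalt.
Group 9 minus oxidation state 3 gives a d⁶ configuration.
The spin state decides the count: Co(III) has an exceptionally large octahedral splitting and is low-spin with essentially every ligand except fluoride.
An octahedral low-spin d⁶ ion is t₂g⁶e_g⁰, giving 0 unpaired electrons.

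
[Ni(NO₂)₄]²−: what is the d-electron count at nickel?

Each nitro (N-bound nitrite) is −1; balancing the −2 overall charge requires Ni(II).
Ni sits in group 10, so the d-electron count is 10 − 2 = 8.

d8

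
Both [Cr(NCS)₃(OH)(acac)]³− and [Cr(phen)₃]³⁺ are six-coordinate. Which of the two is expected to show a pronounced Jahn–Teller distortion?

[Cr(NCS)₃(OH)(acac)]³−: Ligand charges: each isothiocyanate is −1; each hydroxide is −1; each acetylacetonate is −1. With an overall charge of −3 the chromium centre must be in the +2 oxidation state. Cr sits in group 6, so the d-electron count is 6 − 2 = 4. Acetylacetonate, hydroxide, and isothiocyanate are weak-field ligands for a first-row metal, so the complex is high-spin. The t₂g³e_g¹ (high-spin) configuration has an unevenly filled e_g set; the Jahn–Teller theorem predicts a tetragonal distortion (typically axial elongation) to lift the degeneracy.
[Cr(phen)₃]³⁺: Summing ligand charges against the +3 overall charge gives an oxidation state of +3 for chromium. Cr sits in group 6, so the d-electron count is 6 − 3 = 3. The d³ configuration leaves the e_g set evenly filled (or empty) — no strong Jahn–Teller driving force.

[Cr(NCS)₃(OH)(acac)]³−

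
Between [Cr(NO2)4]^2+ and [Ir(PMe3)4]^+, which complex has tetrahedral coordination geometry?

For [Cr(NO2)4]^2+: Each nitro (N-bound nitrite) is −1; balancing the +2 overall charge requires Cr(VI). Group 6 minus oxidation state 6 gives a d⁰ configuration. A d⁰ ion has no crystal-field stabilisation preference between square planar and tetrahedral, so four ligands adopt the sterically favoured tetrahedral geometry. → tetrahedral.
For [Ir(PMe3)4]^+: Summing ligand charges against the +1 overall charge gives an oxidation state of +1 for iridium. Group 9 minus oxidation state 1 gives a d⁸ configuration. A 5d d⁸ ion has a large crystal-field splitting; square planar leaves the high-energy d_{x²−y²} orbital empty and maximises CFSE. → square planar.

[Cr(NO2)4]^2+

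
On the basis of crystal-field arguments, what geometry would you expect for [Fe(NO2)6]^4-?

octahedral

Each nitro (N-bound nitrite) is −1; balancing the −4 overall charge requires Fe(II).
Fe sits in group 8, so the d-electron count is 8 − 2 = 6.
With 6 monodentate ligands the coordination number is 6.
Six donors around a single metal centre give an octahedral coordination sphere.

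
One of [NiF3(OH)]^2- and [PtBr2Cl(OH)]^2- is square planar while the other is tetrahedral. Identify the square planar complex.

[PtBr2Cl(OH)]^2-

For [NiF3(OH)]^2-: Summing ligand charges against the −2 overall charge gives an oxidation state of +2 for nickel. Ni sits in group 10, so the d-electron count is 10 − 2 = 8. Fluoride and hydroxide are weak-field ligands. With weak-field ligands the CFSE gain from square planar is small, so a 3d d⁸ ion takes the sterically preferred tetrahedral geometry. → tetrahedral.
For [PtBr2Cl(OH)]^2-: Each bromide is −1; each chloride is −1; each hydroxide is −1; balancing the −2 overall charge requires Pt(II). Platinum is a group-10 element; Pt(II) is therefore d⁸. A 5d d⁸ ion has a large crystal-field splitting; square planar leaves the high-energy d_{x²−y²} orbital empty and maximises CFSE. → square planar.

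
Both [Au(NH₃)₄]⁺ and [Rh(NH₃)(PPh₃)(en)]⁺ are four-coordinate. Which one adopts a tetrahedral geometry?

[Au(NH₃)₄]⁺

For [Au(NH₃)₄]⁺: Ligand charges: ammonia is neutral. With an overall charge of +1 the gold centre must be in the +1 oxidation state. Gold is a group-11 element; Au(I) is therefore d¹⁰. A d¹⁰ ion has no crystal-field stabilisation preference between square planar and tetrahedral, so four ligands adopt the sterically favoured tetrahedral geometry. → tetrahedral.
For [Rh(NH₃)(PPh₃)(en)]⁺: Ammonia is neutral; triphenylphosphine is neutral; ethylenediamine is neutral; balancing the +1 overall charge requires Rh(I). Group 9 minus oxidation state 1 gives a d⁸ configuration. A 4d d⁸ ion has a large crystal-field splitting; square planar leaves the high-energy d_{x²−y²} orbital empty and maximises CFSE. → square planar.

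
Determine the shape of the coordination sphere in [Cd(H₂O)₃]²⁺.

Ligand charges: water is neutral. With an overall charge of +2 the cadmium centre must be in the +2 oxidation state.
Cadmium is a group-12 element; Cd(II) is therefore d¹⁰.
Coordination number: 3.
Three ligands around a d¹⁰ centre minimise repulsion in a trigonal-planar arrangement.

trigonal planar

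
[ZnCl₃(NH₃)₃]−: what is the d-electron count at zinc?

Each chloride is −1; ammonia is neutral; balancing the −1 overall charge requires Zn(II).
Group 12 minus oxidation state 2 gives a d¹⁰ configuration.

d10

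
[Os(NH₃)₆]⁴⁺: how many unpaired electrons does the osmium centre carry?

Ammonia is neutral; balancing the +4 overall charge requires Os(IV).
Osmium is a group-8 element; Os(IV) is therefore d⁴.
The spin state decides the count: a 5d ion has a large Δₒ and is invariably low-spin.
An octahedral low-spin d⁴ ion is t₂g⁴e_g⁰, giving 2 unpaired electrons.

2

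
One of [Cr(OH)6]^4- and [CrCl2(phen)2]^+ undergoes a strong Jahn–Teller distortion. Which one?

[Cr(OH)6]^4-

[Cr(OH)6]^4-: Ligand charges: each hydroxide is −1. With an overall charge of −4 the chromium centre must be in the +2 oxidation state. Chromium is a group-6 element; Cr(II) is therefore d⁴. Hydroxide is a weak-field ligand for a first-row metal, so the complex is high-spin. The t₂g³e_g¹ (high-spin) configuration has an unevenly filled e_g set; the Jahn–Teller theorem predicts a tetragonal distortion (typically axial elongation) to lift the degeneracy.
[CrCl2(phen)2]^+: Each chloride is −1; 1,10-phenanthroline is neutral; balancing the +1 overall charge requires Cr(III). Group 6 minus oxidation state 3 gives a d³ configuration. The d³ configuration leaves the e_g set evenly filled (or empty) — no strong Jahn–Teller driving force.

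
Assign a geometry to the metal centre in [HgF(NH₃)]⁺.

Each fluoride is −1; ammonia is neutral; balancing the +1 overall charge requires Hg(II).
Mercury is a group-12 element; Hg(II) is therefore d¹⁰.
Coordination number: 2.
A d¹⁰ ion with only two ligands adopts a linear arrangement (sp hybridisation; no CFSE preference).

linear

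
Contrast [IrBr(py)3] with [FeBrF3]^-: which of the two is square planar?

For [IrBr(py)3]: Ligand charges: each bromide is −1; pyridine is neutral. With an overall charge of 0 the iridium centre must be in the +1 oxidation state. Iridium is a group-9 element; Ir(I) is therefore d⁸. A 5d d⁸ ion has a large crystal-field splitting; square planar leaves the high-energy d_{x²−y²} orbital empty and maximises CFSE. → square planar.
For [FeBrF3]^-: Summing ligand charges against the −1 overall charge gives an oxidation state of +3 for iron. Fe sits in group 8, so the d-electron count is 8 − 3 = 5. A high-spin d⁵ ion has zero CFSE in either geometry, so four ligands adopt the sterically favoured tetrahedral geometry. → tetrahedral.

[IrBr(py)3]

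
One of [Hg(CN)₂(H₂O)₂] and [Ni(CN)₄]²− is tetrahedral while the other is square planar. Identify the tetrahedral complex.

For [Hg(CN)₂(H₂O)₂]: Ligand charges: each cyanide is −1; water is neutral. With an overall charge of 0 the mercury centre must be in the +2 oxidation state. Hg sits in group 12, so the d-electron count is 12 − 2 = 10. A d¹⁰ ion has no crystal-field stabilisation preference between square planar and tetrahedral, so four ligands adopt the sterically favoured tetrahedral geometry. → tetrahedral.
For [Ni(CN)₄]²−: Summing ligand charges against the −2 overall charge gives an oxidation state of +2 for nickel. Nickel is a group-10 element; Ni(II) is therefore d⁸. Cyanide is a strong-field ligand (high in the spectrochemical series). A 3d d⁸ ion with strong-field ligands gains enough CFSE to favour square planar over tetrahedral. → square planar.

[Hg(CN)₂(H₂O)₂]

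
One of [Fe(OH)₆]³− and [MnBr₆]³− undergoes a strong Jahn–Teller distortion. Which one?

[MnBr₆]³−

[Fe(OH)₆]³−: Ligand charges: each hydroxide is −1. With an overall charge of −3 the iron centre must be in the +3 oxidation state. Group 8 minus oxidation state 3 gives a d⁵ configuration. Hydroxide is a weak-field ligand for a first-row metal, so the complex is high-spin. The d⁵ configuration leaves the e_g set evenly filled (or empty) — no strong Jahn–Teller driving force.
[MnBr₆]³−: Each bromide is −1; balancing the −3 overall charge requires Mn(III). Group 7 minus oxidation state 3 gives a d⁴ configuration. Bromide is a weak-field ligand for a first-row metal, so the complex is high-spin. The t₂g³e_g¹ (high-spin) configuration has an unevenly filled e_g set; the Jahn–Teller theorem predicts a tetragonal distortion (typically axial elongation) to lift the degeneracy.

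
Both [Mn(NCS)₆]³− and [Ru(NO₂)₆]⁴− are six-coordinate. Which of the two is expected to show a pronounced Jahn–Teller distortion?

[Mn(NCS)₆]³−: Summing ligand charges against the −3 overall charge gives an oxidation state of +3 for manganese. Manganese is a group-7 element; Mn(III) is therefore d⁴. Isothiocyanate is a weak-field ligand for a first-row metal, so the complex is high-spin. The t₂g³e_g¹ (high-spin) configuration has an unevenly filled e_g set; the Jahn–Teller theorem predicts a tetragonal distortion (typically axial elongation) to lift the degeneracy.
[Ru(NO₂)₆]⁴−: Each nitro (N-bound nitrite) is −1; balancing the −4 overall charge requires Ru(II). Ru sits in group 8, so the d-electron count is 8 − 2 = 6. A 4d ion has a large Δₒ and is invariably low-spin. The d⁶ configuration leaves the e_g set evenly filled (or empty) — no strong Jahn–Teller driving force.

[Mn(NCS)₆]³−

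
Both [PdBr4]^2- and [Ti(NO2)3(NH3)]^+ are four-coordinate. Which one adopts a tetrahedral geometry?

[Ti(NO2)3(NH3)]^+

For [PdBr4]^2-: Each bromide is −1; balancing the −2 overall charge requires Pd(II). Palladium is a group-10 element; Pd(II) is therefore d⁸. A 4d d⁸ ion has a large crystal-field splitting; square planar leaves the high-energy d_{x²−y²} orbital empty and maximises CFSE. → square planar.
For [Ti(NO2)3(NH3)]^+: Summing ligand charges against the +1 overall charge gives an oxidation state of +4 for titanium. Group 4 minus oxidation state 4 gives a d⁰ configuration. A d⁰ ion has no crystal-field stabilisation preference between square planar and tetrahedral, so four ligands adopt the sterically favoured tetrahedral geometry. → tetrahedral.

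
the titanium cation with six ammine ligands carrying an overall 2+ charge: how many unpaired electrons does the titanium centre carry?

2

Summing ligand charges against the +2 overall charge gives an oxidation state of +2 for titanium.
Group 4 minus oxidation state 2 gives a d² configuration.
In an octahedral field the d² configuration is t₂g²e_g⁰ (only one arrangement possible), giving 2 unpaired electrons.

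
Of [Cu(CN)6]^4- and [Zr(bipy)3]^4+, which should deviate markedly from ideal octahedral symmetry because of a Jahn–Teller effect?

[Cu(CN)6]^4-

[Cu(CN)6]^4-: Summing ligand charges against the −4 overall charge gives an oxidation state of +2 for copper. Copper is a group-11 element; Cu(II) is therefore d⁹. The t₂g⁶e_g³ configuration has an unevenly filled e_g set; the Jahn–Teller theorem predicts a tetragonal distortion (typically axial elongation) to lift the degeneracy.
[Zr(bipy)3]^4+: 2,2′-bipyridine is neutral; balancing the +4 overall charge requires Zr(IV). Zr sits in group 4, so the d-electron count is 4 − 4 = 0. The d⁰ configuration leaves the e_g set evenly filled (or empty) — no strong Jahn–Teller driving force.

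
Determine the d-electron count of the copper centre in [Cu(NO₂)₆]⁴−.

d9

Ligand charges: each nitro (N-bound nitrite) is −1. With an overall charge of −4 the copper centre must be in the +2 oxidation state.
Group 11 minus oxidation state 2 gives a d⁹ configuration.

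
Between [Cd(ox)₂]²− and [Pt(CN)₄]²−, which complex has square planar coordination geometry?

For [Cd(ox)₂]²−: Ligand charges: each oxalate is −2. With an overall charge of −2 the cadmium centre must be in the +2 oxidation state. Cd sits in group 12, so the d-electron count is 12 − 2 = 10. A d¹⁰ ion has no crystal-field stabilisation preference between square planar and tetrahedral, so four ligands adopt the sterically favoured tetrahedral geometry. → tetrahedral.
For [Pt(CN)₄]²−: Each cyanide is −1; balancing the −2 overall charge requires Pt(II). Group 10 minus oxidation state 2 gives a d⁸ configuration. A 5d d⁸ ion has a large crystal-field splitting; square planar leaves the high-energy d_{x²−y²} orbital empty and maximises CFSE. → square planar.

[Pt(CN)₄]²−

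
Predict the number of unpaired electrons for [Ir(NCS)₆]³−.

0

Summing ligand charges against the −3 overall charge gives an oxidation state of +3 for iridium.
Iridium is a group-9 element; Ir(III) is therefore d⁶.
The spin state decides the count: a 5d ion has a large Δₒ and is invariably low-spin.
An octahedral low-spin d⁶ ion is t₂g⁶e_g⁰, giving 0 unpaired electrons.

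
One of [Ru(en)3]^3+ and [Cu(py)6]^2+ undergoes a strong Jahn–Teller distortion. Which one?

[Ru(en)3]^3+: Ligand charges: ethylenediamine is neutral. With an overall charge of +3 the ruthenium centre must be in the +3 oxidation state. Ru sits in group 8, so the d-electron count is 8 − 3 = 5. A 4d ion has a large Δₒ and is invariably low-spin. The d⁵ configuration leaves the e_g set evenly filled (or empty) — no strong Jahn–Teller driving force.
[Cu(py)6]^2+: Pyridine is neutral; balancing the +2 overall charge requires Cu(II). Cu sits in group 11, so the d-electron count is 11 − 2 = 9. The t₂g⁶e_g³ configuration has an unevenly filled e_g set; the Jahn–Teller theorem predicts a tetragonal distortion (typically axial elongation) to lift the degeneracy.

[Cu(py)6]^2+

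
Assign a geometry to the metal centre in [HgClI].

Each chloride is −1; each iodide is −1; balancing the 0 overall charge requires Hg(II).
Group 12 minus oxidation state 2 gives a d¹⁰ configuration.
With 2 monodentate ligands the coordination number is 2.
A d¹⁰ ion with only two ligands adopts a linear arrangement (sp hybridisation; no CFSE preference).

linear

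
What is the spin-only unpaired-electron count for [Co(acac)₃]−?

Each acetylacetonate is −1; balancing the −1 overall charge requires Co(II).
Cobalt is a group-9 element; Co(II) is therefore d⁷.
Counting donor atoms: 3×acetylacetonate (bidentate) → 6 donors. Coordination number = 6.
The spin state decides the count: Acetylacetonate is a weak-field ligand for a first-row metal, so the complex is high-spin.
An octahedral high-spin d⁷ ion is t₂g⁵e_g², giving 3 unpaired electrons.

3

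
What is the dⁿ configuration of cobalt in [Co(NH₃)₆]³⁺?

Ligand charges: ammonia is neutral. With an overall charge of +3 the cobalt centre must be in the +3 oxidation state.
Cobalt is a group-9 element; Co(III) is therefore d⁶.

d⁶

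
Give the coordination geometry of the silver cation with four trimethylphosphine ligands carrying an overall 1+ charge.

tetrahedral

Summing ligand charges against the +1 overall charge gives an oxidation state of +1 for silver.
Ag sits in group 11, so the d-electron count is 11 − 1 = 10.
With 4 monodentate ligands the coordination number is 4.
A d¹⁰ ion has no crystal-field stabilisation preference between square planar and tetrahedral, so four ligands adopt the sterically favoured tetrahedral geometry.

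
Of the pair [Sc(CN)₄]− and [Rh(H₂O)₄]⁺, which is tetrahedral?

[Sc(CN)₄]−

For [Sc(CN)₄]−: Summing ligand charges against the −1 overall charge gives an oxidation state of +3 for scandium. Scandium is a group-3 element; Sc(III) is therefore d⁰. A d⁰ ion has no crystal-field stabilisation preference between square planar and tetrahedral, so four ligands adopt the sterically favoured tetrahedral geometry. → tetrahedral.
For [Rh(H₂O)₄]⁺: Summing ligand charges against the +1 overall charge gives an oxidation state of +1 for rhodium. Group 9 minus oxidation state 1 gives a d⁸ configuration. A 4d d⁸ ion has a large crystal-field splitting; square planar leaves the high-energy d_{x²−y²} orbital empty and maximises CFSE. → square planar.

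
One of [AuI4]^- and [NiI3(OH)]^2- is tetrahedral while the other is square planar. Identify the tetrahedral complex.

For [AuI4]^-: Ligand charges: each iodide is −1. With an overall charge of −1 the gold centre must be in the +3 oxidation state. Au sits in group 11, so the d-electron count is 11 − 3 = 8. A 5d d⁸ ion has a large crystal-field splitting; square planar leaves the high-energy d_{x²−y²} orbital empty and maximises CFSE. → square planar.
For [NiI3(OH)]^2-: Summing ligand charges against the −2 overall charge gives an oxidation state of +2 for nickel. Group 10 minus oxidation state 2 gives a d⁸ configuration. Hydroxide and iodide are weak-field ligands. With weak-field ligands the CFSE gain from square planar is small, so a 3d d⁸ ion takes the sterically preferred tetrahedral geometry. → tetrahedral.

[NiI3(OH)]^2-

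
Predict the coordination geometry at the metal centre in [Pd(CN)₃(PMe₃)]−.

square planar

Summing ligand charges against the −1 overall charge gives an oxidation state of +2 for palladium.
Palladium is a group-10 element; Pd(II) is therefore d⁸.
Coordination number: 4.
A 4d d⁸ ion has a large crystal-field splitting; square planar leaves the high-energy d_{x²−y²} orbital empty and maximises CFSE.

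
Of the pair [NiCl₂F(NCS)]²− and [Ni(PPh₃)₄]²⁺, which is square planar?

[Ni(PPh₃)₄]²⁺

For [NiCl₂F(NCS)]²−: Each chloride is −1; each fluoride is −1; each isothiocyanate is −1; balancing the −2 overall charge requires Ni(II). Ni sits in group 10, so the d-electron count is 10 − 2 = 8. Chloride, fluoride, and isothiocyanate are weak-field ligands. With weak-field ligands the CFSE gain from square planar is small, so a 3d d⁸ ion takes the sterically preferred tetrahedral geometry. → tetrahedral.
For [Ni(PPh₃)₄]²⁺: Ligand charges: triphenylphosphine is neutral. With an overall charge of +2 the nickel centre must be in the +2 oxidation state. Group 10 minus oxidation state 2 gives a d⁸ configuration. Triphenylphosphine is a strong-field ligand (high in the spectrochemical series). A 3d d⁸ ion with strong-field ligands gains enough CFSE to favour square planar over tetrahedral. → square planar.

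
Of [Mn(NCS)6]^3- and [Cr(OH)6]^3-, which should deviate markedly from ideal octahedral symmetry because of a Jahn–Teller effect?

[Mn(NCS)6]^3-

[Mn(NCS)6]^3-: Summing ligand charges against the −3 overall charge gives an oxidation state of +3 for manganese. Group 7 minus oxidation state 3 gives a d⁴ configuration. Isothiocyanate is a weak-field ligand for a first-row metal, so the complex is high-spin. The t₂g³e_g¹ (high-spin) configuration has an unevenly filled e_g set; the Jahn–Teller theorem predicts a tetragonal distortion (typically axial elongation) to lift the degeneracy.
[Cr(OH)6]^3-: Summing ligand charges against the −3 overall charge gives an oxidation state of +3 for chromium. Cr sits in group 6, so the d-electron count is 6 − 3 = 3. The d³ configuration leaves the e_g set evenly filled (or empty) — no strong Jahn–Teller driving force.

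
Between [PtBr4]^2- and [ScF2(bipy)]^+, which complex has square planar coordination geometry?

For [PtBr4]^2-: Summing ligand charges against the −2 overall charge gives an oxidation state of +2 for platinum. Group 10 minus oxidation state 2 gives a d⁸ configuration. A 5d d⁸ ion has a large crystal-field splitting; square planar leaves the high-energy d_{x²−y²} orbital empty and maximises CFSE. → square planar.
For [ScF2(bipy)]^+: Ligand charges: each fluoride is −1; 2,2′-bipyridine is neutral. With an overall charge of +1 the scandium centre must be in the +3 oxidation state. Sc sits in group 3, so the d-electron count is 3 − 3 = 0. A d⁰ ion has no crystal-field stabilisation preference between square planar and tetrahedral, so four ligands adopt the sterically favoured tetrahedral geometry. → tetrahedral.

[PtBr4]^2-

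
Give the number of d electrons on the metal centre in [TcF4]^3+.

d⁰

Summing ligand charges against the +3 overall charge gives an oxidation state of +7 for technetium.
Tc sits in group 7, so the d-electron count is 7 − 7 = 0.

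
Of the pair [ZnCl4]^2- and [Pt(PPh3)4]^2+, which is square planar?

For [ZnCl4]^2-: Summing ligand charges against the −2 overall charge gives an oxidation state of +2 for zinc. Group 12 minus oxidation state 2 gives a d¹⁰ configuration. A d¹⁰ ion has no crystal-field stabilisation preference between square planar and tetrahedral, so four ligands adopt the sterically favoured tetrahedral geometry. → tetrahedral.
For [Pt(PPh3)4]^2+: Triphenylphosphine is neutral; balancing the +2 overall charge requires Pt(II). Group 10 minus oxidation state 2 gives a d⁸ configuration. A 5d d⁸ ion has a large crystal-field splitting; square planar leaves the high-energy d_{x²−y²} orbital empty and maximises CFSE. → square planar.

[Pt(PPh3)4]^2+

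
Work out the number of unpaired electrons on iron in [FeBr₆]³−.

5

Summing ligand charges against the −3 overall charge gives an oxidation state of +3 for iron.
Iron is a group-8 element; Fe(III) is therefore d⁵.
The spin state decides the count: Bromide is a weak-field ligand for a first-row metal, so the complex is high-spin.
An octahedral high-spin d⁵ ion is t₂g³e_g², giving 5 unpaired electrons.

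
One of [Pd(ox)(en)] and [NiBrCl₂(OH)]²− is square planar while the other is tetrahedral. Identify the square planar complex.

[Pd(ox)(en)]

For [Pd(ox)(en)]: Summing ligand charges against the 0 overall charge gives an oxidation state of +2 for palladium. Palladium is a group-10 element; Pd(II) is therefore d⁸. A 4d d⁸ ion has a large crystal-field splitting; square planar leaves the high-energy d_{x²−y²} orbital empty and maximises CFSE. → square planar.
For [NiBrCl₂(OH)]²−: Summing ligand charges against the −2 overall charge gives an oxidation state of +2 for nickel. Group 10 minus oxidation state 2 gives a d⁸ configuration. Bromide, chloride, and hydroxide are weak-field ligands. With weak-field ligands the CFSE gain from square planar is small, so a 3d d⁸ ion takes the sterically preferred tetrahedral geometry. → tetrahedral.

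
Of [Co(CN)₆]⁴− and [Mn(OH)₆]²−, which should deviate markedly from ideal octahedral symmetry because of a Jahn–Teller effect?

[Co(CN)₆]⁴−

[Co(CN)₆]⁴−: Summing ligand charges against the −4 overall charge gives an oxidation state of +2 for cobalt. Co sits in group 9, so the d-electron count is 9 − 2 = 7. Cyanide is a strong-field ligand (high in the spectrochemical series) for a first-row metal, so the complex is low-spin. The t₂g⁶e_g¹ (low-spin) configuration has an unevenly filled e_g set; the Jahn–Teller theorem predicts a tetragonal distortion (typically axial elongation) to lift the degeneracy.
[Mn(OH)₆]²−: Summing ligand charges against the −2 overall charge gives an oxidation state of +4 for manganese. Manganese is a group-7 element; Mn(IV) is therefore d³. The d³ configuration leaves the e_g set evenly filled (or empty) — no strong Jahn–Teller driving force.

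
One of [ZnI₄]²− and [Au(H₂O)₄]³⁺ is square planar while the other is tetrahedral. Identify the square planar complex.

For [ZnI₄]²−: Ligand charges: each iodide is −1. With an overall charge of −2 the zinc centre must be in the +2 oxidation state. Zinc is a group-12 element; Zn(II) is therefore d¹⁰. A d¹⁰ ion has no crystal-field stabilisation preference between square planar and tetrahedral, so four ligands adopt the sterically favoured tetrahedral geometry. → tetrahedral.
For [Au(H₂O)₄]³⁺: Water is neutral; balancing the +3 overall charge requires Au(III). Gold is a group-11 element; Au(III) is therefore d⁸. A 5d d⁸ ion has a large crystal-field splitting; square planar leaves the high-energy d_{x²−y²} orbital empty and maximises CFSE. → square planar.

[Au(H₂O)₄]³⁺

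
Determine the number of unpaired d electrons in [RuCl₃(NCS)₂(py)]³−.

Each chloride is −1; each isothiocyanate is −1; pyridine is neutral; balancing the −3 overall charge requires Ru(II).
Ruthenium is a group-8 element; Ru(II) is therefore d⁶.
The spin state decides the count: a 4d ion has a large Δₒ and is invariably low-spin.
An octahedral low-spin d⁶ ion is t₂g⁶e_g⁰, giving 0 unpaired electrons.

0 unpaired electrons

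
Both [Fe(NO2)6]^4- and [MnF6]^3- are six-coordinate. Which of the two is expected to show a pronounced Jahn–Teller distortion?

[MnF6]^3-

[Fe(NO2)6]^4-: Summing ligand charges against the −4 overall charge gives an oxidation state of +2 for iron. Fe sits in group 8, so the d-electron count is 8 − 2 = 6. Nitro (N-bound nitrite) is a strong-field ligand (high in the spectrochemical series) for a first-row metal, so the complex is low-spin. The d⁶ configuration leaves the e_g set evenly filled (or empty) — no strong Jahn–Teller driving force.
[MnF6]^3-: Each fluoride is −1; balancing the −3 overall charge requires Mn(III). Manganese is a group-7 element; Mn(III) is therefore d⁴. Fluoride is a weak-field ligand for a first-row metal, so the complex is high-spin. The t₂g³e_g¹ (high-spin) configuration has an unevenly filled e_g set; the Jahn–Teller theorem predicts a tetragonal distortion (typically axial elongation) to lift the degeneracy.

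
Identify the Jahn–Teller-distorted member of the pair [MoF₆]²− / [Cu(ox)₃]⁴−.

[Cu(ox)₃]⁴−

[MoF₆]²−: Ligand charges: each fluoride is −1. With an overall charge of −2 the molybdenum centre must be in the +4 oxidation state. Mo sits in group 6, so the d-electron count is 6 − 4 = 2. The d² configuration leaves the e_g set evenly filled (or empty) — no strong Jahn–Teller driving force.
[Cu(ox)₃]⁴−: Summing ligand charges against the −4 overall charge gives an oxidation state of +2 for copper. Group 11 minus oxidation state 2 gives a d⁹ configuration. The t₂g⁶e_g³ configuration has an unevenly filled e_g set; the Jahn–Teller theorem predicts a tetragonal distortion (typically axial elongation) to lift the degeneracy.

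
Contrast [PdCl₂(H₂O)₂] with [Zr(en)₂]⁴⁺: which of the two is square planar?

[PdCl₂(H₂O)₂]

For [PdCl₂(H₂O)₂]: Ligand charges: each chloride is −1; water is neutral. With an overall charge of 0 the palladium centre must be in the +2 oxidation state. Pd sits in group 10, so the d-electron count is 10 − 2 = 8. A 4d d⁸ ion has a large crystal-field splitting; square planar leaves the high-energy d_{x²−y²} orbital empty and maximises CFSE. → square planar.
For [Zr(en)₂]⁴⁺: Ligand charges: ethylenediamine is neutral. With an overall charge of +4 the zirconium centre must be in the +4 oxidation state. Zirconium is a group-4 element; Zr(IV) is therefore d⁰. A d⁰ ion has no crystal-field stabilisation preference between square planar and tetrahedral, so four ligands adopt the sterically favoured tetrahedral geometry. → tetrahedral.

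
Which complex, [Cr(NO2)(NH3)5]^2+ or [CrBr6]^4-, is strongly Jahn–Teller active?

[CrBr6]^4-

[Cr(NO2)(NH3)5]^2+: Ligand charges: each nitro (N-bound nitrite) is −1; ammonia is neutral. With an overall charge of +2 the chromium centre must be in the +3 oxidation state. Cr sits in group 6, so the d-electron count is 6 − 3 = 3. The d³ configuration leaves the e_g set evenly filled (or empty) — no strong Jahn–Teller driving force.
[CrBr6]^4-: Ligand charges: each bromide is −1. With an overall charge of −4 the chromium centre must be in the +2 oxidation state. Cr sits in group 6, so the d-electron count is 6 − 2 = 4. Bromide is a weak-field ligand for a first-row metal, so the complex is high-spin. The t₂g³e_g¹ (high-spin) configuration has an unevenly filled e_g set; the Jahn–Teller theorem predicts a tetragonal distortion (typically axial elongation) to lift the degeneracy.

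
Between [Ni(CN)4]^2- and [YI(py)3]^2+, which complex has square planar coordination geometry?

[Ni(CN)4]^2-

For [Ni(CN)4]^2-: Summing ligand charges against the −2 overall charge gives an oxidation state of +2 for nickel. Nickel is a group-10 element; Ni(II) is therefore d⁸. Cyanide is a strong-field ligand (high in the spectrochemical series). A 3d d⁸ ion with strong-field ligands gains enough CFSE to favour square planar over tetrahedral. → square planar.
For [YI(py)3]^2+: Summing ligand charges against the +2 overall charge gives an oxidation state of +3 for yttrium. Group 3 minus oxidation state 3 gives a d⁰ configuration. A d⁰ ion has no crystal-field stabilisation preference between square planar and tetrahedral, so four ligands adopt the sterically favoured tetrahedral geometry. → tetrahedral.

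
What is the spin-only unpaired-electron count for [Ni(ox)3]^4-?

2 unpaired electrons

Each oxalate is −2; balancing the −4 overall charge requires Ni(II).
Ni sits in group 10, so the d-electron count is 10 − 2 = 8.
Counting donor atoms: 3×oxalate (bidentate) → 6 donors. Coordination number = 6.
In an octahedral field the d⁸ configuration is t₂g⁶e_g² (only one arrangement possible), giving 2 unpaired electrons.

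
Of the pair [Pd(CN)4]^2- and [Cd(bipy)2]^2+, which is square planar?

[Pd(CN)4]^2-

For [Pd(CN)4]^2-: Ligand charges: each cyanide is −1. With an overall charge of −2 the palladium centre must be in the +2 oxidation state. Group 10 minus oxidation state 2 gives a d⁸ configuration. A 4d d⁸ ion has a large crystal-field splitting; square planar leaves the high-energy d_{x²−y²} orbital empty and maximises CFSE. → square planar.
For [Cd(bipy)2]^2+: 2,2′-bipyridine is neutral; balancing the +2 overall charge requires Cd(II). Cadmium is a group-12 element; Cd(II) is therefore d¹⁰. A d¹⁰ ion has no crystal-field stabilisation preference between square planar and tetrahedral, so four ligands adopt the sterically favoured tetrahedral geometry. → tetrahedral.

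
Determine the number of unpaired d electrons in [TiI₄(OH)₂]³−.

Summing ligand charges against the −3 overall charge gives an oxidation state of +3 for titanium.
Group 4 minus oxidation state 3 gives a d¹ configuration.
In an octahedral field the d¹ configuration is t₂g¹e_g⁰ (only one arrangement possible), giving 1 unpaired electron.

1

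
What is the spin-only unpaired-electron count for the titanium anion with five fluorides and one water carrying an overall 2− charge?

Summing ligand charges against the −2 overall charge gives an oxidation state of +3 for titanium.
Group 4 minus oxidation state 3 gives a d¹ configuration.
In an octahedral field the d¹ configuration is t₂g¹e_g⁰ (only one arrangement possible), giving 1 unpaired electron.

1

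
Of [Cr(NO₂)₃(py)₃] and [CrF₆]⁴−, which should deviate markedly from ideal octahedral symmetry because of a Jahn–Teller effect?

[Cr(NO₂)₃(py)₃]: Summing ligand charges against the 0 overall charge gives an oxidation state of +3 for chromium. Chromium is a group-6 element; Cr(III) is therefore d³. The d³ configuration leaves the e_g set evenly filled (or empty) — no strong Jahn–Teller driving force.
[CrF₆]⁴−: Each fluoride is −1; balancing the −4 overall charge requires Cr(II). Chromium is a group-6 element; Cr(II) is therefore d⁴. Fluoride is a weak-field ligand for a first-row metal, so the complex is high-spin. The t₂g³e_g¹ (high-spin) configuration has an unevenly filled e_g set; the Jahn–Teller theorem predicts a tetragonal distortion (typically axial elongation) to lift the degeneracy.

[CrF₆]⁴−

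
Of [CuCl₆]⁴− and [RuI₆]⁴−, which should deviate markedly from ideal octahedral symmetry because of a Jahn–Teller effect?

[CuCl₆]⁴−: Ligand charges: each chloride is −1. With an overall charge of −4 the copper centre must be in the +2 oxidation state. Cu sits in group 11, so the d-electron count is 11 − 2 = 9. The t₂g⁶e_g³ configuration has an unevenly filled e_g set; the Jahn–Teller theorem predicts a tetragonal distortion (typically axial elongation) to lift the degeneracy.
[RuI₆]⁴−: Each iodide is −1; balancing the −4 overall charge requires Ru(II). Ru sits in group 8, so the d-electron count is 8 − 2 = 6. A 4d ion has a large Δₒ and is invariably low-spin. The d⁶ configuration leaves the e_g set evenly filled (or empty) — no strong Jahn–Teller driving force.

[CuCl₆]⁴−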